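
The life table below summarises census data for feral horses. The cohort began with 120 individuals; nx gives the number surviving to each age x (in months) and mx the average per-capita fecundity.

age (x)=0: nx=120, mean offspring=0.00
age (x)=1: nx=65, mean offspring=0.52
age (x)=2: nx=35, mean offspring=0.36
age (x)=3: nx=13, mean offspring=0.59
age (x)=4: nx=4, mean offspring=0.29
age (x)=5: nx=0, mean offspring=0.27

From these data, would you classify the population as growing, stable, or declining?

lx = nx/n0 = nx/120: 1, 0.54167…, 0.29167…, 0.10833…, 0.03333…, 0
R0 = Σ lx·mx = 0 + 0.281667… + 0.105… + 0.063917… + 0.009667… + 0 = 0.46025…
R0 < 1, so the population is declining.

declining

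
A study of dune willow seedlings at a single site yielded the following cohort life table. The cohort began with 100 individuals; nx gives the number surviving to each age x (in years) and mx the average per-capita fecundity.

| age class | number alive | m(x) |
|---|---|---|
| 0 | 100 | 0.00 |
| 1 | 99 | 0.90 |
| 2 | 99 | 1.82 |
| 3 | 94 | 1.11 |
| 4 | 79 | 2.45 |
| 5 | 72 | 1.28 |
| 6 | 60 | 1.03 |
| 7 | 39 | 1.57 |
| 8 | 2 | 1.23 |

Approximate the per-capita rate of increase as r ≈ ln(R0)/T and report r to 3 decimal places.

0.574

lx = nx/n0 = nx/100: 1, 0.99, 0.99, 0.94, 0.79, 0.72, 0.6, 0.39, 0.02
R0 = Σ lx·mx = 0 + 0.891 + 1.8018 + 1.0434 + 1.9355 + 0.9216 + 0.618 + 0.6123 + 0.0246 = 7.8482
Σ x·lx·mx = 28.1657; T = 28.1657/7.8482 = 3.58881…
r ≈ ln(R0)/T = ln(7.8482)/3.58881… = 0.57409… → 0.574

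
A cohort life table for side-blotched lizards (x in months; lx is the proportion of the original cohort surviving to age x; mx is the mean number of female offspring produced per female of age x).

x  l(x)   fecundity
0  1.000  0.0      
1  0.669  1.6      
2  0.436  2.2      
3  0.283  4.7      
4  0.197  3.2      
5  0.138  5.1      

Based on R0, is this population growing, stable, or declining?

R0 = Σ lx·mx = 0 + 1.0704 + 0.9592 + 1.3301 + 0.6304 + 0.7038 = 4.6939
R0 > 1, so the population is growing.

growing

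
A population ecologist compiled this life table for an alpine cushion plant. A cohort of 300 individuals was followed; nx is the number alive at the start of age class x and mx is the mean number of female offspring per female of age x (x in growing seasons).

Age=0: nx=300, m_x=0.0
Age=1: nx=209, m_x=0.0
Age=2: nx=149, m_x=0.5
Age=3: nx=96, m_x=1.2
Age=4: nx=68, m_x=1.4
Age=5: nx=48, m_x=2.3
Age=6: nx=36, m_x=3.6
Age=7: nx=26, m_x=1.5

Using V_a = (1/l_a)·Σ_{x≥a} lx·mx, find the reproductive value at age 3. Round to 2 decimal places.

lx = nx/n0 = nx/300: 1, 0.69667…, 0.49667…, 0.32, 0.22667…, 0.16, 0.12, 0.08667…
lx·mx for x ≥ 3: 0.384, 0.317333…, 0.368, 0.432, 0.13… → sum = 1.631333…
V_3 = 1.631333… / l_3 = 1.631333… / 0.32 = 5.097917… → 5.10

5.10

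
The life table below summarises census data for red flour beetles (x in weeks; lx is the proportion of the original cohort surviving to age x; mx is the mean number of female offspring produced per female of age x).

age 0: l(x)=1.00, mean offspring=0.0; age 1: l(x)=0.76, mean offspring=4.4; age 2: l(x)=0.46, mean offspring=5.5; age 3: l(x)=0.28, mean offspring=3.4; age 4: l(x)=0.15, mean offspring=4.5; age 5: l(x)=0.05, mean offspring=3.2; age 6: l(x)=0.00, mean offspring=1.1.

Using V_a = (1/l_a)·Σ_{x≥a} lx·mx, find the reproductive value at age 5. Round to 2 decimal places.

lx·mx for x ≥ 5: 0.16, 0 → sum = 0.16
V_5 = 0.16 / l_5 = 0.16 / 0.05 = 3.2 → 3.20

3.20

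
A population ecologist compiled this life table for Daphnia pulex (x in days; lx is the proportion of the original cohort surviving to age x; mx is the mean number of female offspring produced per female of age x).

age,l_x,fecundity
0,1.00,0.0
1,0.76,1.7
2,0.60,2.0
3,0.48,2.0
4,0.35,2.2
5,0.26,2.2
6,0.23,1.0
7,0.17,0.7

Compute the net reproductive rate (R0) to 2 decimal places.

5.14

lx·mx by age: 0, 1.292, 1.2, 0.96, 0.77, 0.572, 0.23, 0.119
R0 = Σ lx·mx = 5.143 → 5.14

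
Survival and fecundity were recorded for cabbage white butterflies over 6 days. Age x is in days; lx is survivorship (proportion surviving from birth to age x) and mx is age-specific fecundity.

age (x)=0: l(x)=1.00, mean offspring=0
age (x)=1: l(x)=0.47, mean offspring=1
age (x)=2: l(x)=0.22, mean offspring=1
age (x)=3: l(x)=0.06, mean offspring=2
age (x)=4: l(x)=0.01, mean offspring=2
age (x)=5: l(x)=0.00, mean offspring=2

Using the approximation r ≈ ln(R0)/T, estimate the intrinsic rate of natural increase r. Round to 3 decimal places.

-0.115

R0 = Σ lx·mx = 0 + 0.47 + 0.22 + 0.12 + 0.02 + 0 = 0.83
Σ x·lx·mx = 1.35; T = 1.35/0.83 = 1.62651…
r ≈ ln(R0)/T = ln(0.83)/1.62651… = -0.11456… → -0.115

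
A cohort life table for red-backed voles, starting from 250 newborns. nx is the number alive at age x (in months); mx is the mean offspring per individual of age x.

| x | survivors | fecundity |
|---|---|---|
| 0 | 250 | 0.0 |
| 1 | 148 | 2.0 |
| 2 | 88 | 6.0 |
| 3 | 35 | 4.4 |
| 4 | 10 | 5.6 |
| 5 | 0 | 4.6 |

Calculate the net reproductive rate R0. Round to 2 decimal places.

4.14

lx = nx/n0 = nx/250: 1, 0.592, 0.352, 0.14, 0.04, 0
lx·mx by age: 0, 1.184, 2.112, 0.616, 0.224, 0
R0 = Σ lx·mx = 4.136 → 4.14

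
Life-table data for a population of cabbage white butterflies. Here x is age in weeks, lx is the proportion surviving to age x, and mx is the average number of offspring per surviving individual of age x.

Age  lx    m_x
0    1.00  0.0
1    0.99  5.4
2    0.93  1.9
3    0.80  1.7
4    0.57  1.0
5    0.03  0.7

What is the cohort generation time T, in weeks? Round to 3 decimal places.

1.693

lx·mx: 0, 5.346, 1.767, 1.36, 0.57, 0.021 → R0 = 9.064
x·lx·mx: 0, 5.346, 3.534, 4.08, 2.28, 0.105 → Σ = 15.345
T = 15.345 / 9.064 = 1.692961… → 1.693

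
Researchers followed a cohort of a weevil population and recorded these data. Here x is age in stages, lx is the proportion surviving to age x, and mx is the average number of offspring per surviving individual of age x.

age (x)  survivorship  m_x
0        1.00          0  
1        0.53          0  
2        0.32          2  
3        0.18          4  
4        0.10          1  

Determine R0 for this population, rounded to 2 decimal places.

lx·mx by age: 0, 0, 0.64, 0.72, 0.1
R0 = Σ lx·mx = 1.46 → 1.46

1.46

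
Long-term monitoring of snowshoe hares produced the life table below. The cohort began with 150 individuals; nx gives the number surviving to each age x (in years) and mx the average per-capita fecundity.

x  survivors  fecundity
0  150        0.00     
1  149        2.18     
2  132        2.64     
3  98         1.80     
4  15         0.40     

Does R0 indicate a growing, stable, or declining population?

growing

lx = nx/n0 = nx/150: 1, 0.99333…, 0.88, 0.65333…, 0.1
R0 = Σ lx·mx = 0 + 2.165467… + 2.3232 + 1.176… + 0.04 = 5.704667…
R0 > 1, so the population is growing.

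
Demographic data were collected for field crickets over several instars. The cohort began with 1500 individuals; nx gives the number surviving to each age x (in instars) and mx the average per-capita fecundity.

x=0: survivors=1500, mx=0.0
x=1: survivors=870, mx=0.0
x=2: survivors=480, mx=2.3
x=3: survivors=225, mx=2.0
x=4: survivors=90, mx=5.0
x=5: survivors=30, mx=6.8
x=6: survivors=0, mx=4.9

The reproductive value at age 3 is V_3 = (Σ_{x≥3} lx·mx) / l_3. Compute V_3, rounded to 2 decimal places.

lx = nx/n0 = nx/1500: 1, 0.58, 0.32, 0.15, 0.06, 0.02, 0
lx·mx for x ≥ 3: 0.3, 0.3, 0.136, 0 → sum = 0.736
V_3 = 0.736 / l_3 = 0.736 / 0.15 = 4.906667… → 4.91

4.91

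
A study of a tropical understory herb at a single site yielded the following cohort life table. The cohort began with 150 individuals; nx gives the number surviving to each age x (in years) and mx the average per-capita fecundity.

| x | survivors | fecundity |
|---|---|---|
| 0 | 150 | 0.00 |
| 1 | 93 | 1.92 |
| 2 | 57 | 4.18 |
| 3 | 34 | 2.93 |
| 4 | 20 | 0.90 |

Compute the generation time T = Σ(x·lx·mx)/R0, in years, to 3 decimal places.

lx = nx/n0 = nx/150: 1, 0.62, 0.38, 0.22667…, 0.13333…
lx·mx: 0, 1.1904, 1.5884, 0.664133…, 0.12… → R0 = 3.562933…
x·lx·mx: 0, 1.1904, 3.1768, 1.9924…, 0.48… → Σ = 6.8396…
T = 6.8396… / 3.562933… = 1.919654… → 1.920

1.920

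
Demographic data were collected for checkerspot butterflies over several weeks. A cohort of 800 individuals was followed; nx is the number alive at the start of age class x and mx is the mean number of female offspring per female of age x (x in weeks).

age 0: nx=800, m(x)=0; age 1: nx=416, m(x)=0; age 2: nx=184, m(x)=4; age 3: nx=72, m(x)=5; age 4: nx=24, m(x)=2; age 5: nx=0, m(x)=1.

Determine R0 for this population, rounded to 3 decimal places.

lx = nx/n0 = nx/800: 1, 0.52, 0.23, 0.09, 0.03, 0
lx·mx by age: 0, 0, 0.92, 0.45, 0.06, 0
R0 = Σ lx·mx = 1.43 → 1.430

1.430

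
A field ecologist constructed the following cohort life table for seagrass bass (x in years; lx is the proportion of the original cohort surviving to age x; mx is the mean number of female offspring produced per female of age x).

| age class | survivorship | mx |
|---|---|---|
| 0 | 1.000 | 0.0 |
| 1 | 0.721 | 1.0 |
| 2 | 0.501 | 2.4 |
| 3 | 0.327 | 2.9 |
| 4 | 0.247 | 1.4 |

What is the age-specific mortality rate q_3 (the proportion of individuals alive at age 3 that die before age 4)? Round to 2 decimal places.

0.24

q_3 = (l_3 − l_4) / l_3 = (0.327 − 0.247) / 0.327
     = 0.08 / 0.327 = 0.244648… → 0.24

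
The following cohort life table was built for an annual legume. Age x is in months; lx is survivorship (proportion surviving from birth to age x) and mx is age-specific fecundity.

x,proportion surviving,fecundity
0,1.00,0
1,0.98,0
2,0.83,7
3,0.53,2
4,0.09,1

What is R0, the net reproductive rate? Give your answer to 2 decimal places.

6.96

lx·mx by age: 0, 0, 5.81, 1.06, 0.09
R0 = Σ lx·mx = 6.96 → 6.96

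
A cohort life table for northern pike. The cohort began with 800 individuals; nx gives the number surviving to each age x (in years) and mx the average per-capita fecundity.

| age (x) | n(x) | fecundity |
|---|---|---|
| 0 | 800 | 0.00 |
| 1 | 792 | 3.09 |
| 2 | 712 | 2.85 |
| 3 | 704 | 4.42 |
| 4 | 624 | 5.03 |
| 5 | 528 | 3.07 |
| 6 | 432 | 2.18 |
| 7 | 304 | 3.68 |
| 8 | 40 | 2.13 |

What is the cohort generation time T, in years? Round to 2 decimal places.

lx = nx/n0 = nx/800: 1, 0.99, 0.89, 0.88, 0.78, 0.66, 0.54, 0.38, 0.05
lx·mx: 0, 3.0591, 2.5365, 3.8896, 3.9234, 2.0262, 1.1772, 1.3984, 0.1065 → R0 = 18.1169
x·lx·mx: 0, 3.0591, 5.073, 11.6688, 15.6936, 10.131, 7.0632, 9.7888, 0.852 → Σ = 63.3295
T = 63.3295 / 18.1169 = 3.495604… → 3.50

3.50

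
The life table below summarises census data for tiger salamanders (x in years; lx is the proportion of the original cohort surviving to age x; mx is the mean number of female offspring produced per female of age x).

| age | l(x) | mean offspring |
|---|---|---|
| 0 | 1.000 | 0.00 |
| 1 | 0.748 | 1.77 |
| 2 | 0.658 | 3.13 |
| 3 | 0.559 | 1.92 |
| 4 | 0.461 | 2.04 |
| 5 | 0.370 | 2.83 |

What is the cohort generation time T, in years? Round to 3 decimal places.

2.740

lx·mx: 0, 1.32396, 2.05954, 1.07328, 0.94044, 1.0471 → R0 = 6.44432
x·lx·mx: 0, 1.32396, 4.11908, 3.21984, 3.76176, 5.2355 → Σ = 17.66014
T = 17.66014 / 6.44432 = 2.740419… → 2.740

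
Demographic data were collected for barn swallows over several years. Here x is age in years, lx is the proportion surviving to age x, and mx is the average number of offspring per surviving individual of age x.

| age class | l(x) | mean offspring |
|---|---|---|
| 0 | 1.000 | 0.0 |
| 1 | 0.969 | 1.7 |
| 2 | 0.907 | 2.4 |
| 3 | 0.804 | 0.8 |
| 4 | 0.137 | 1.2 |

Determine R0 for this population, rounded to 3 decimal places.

lx·mx by age: 0, 1.6473, 2.1768, 0.6432, 0.1644
R0 = Σ lx·mx = 4.6317 → 4.632

4.632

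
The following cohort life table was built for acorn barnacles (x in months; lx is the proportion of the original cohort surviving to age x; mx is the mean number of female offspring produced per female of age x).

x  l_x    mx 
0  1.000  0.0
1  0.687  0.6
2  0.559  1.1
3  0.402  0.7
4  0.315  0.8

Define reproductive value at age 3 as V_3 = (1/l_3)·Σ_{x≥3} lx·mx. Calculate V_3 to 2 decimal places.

lx·mx for x ≥ 3: 0.2814, 0.252 → sum = 0.5334
V_3 = 0.5334 / l_3 = 0.5334 / 0.402 = 1.326866… → 1.33

1.33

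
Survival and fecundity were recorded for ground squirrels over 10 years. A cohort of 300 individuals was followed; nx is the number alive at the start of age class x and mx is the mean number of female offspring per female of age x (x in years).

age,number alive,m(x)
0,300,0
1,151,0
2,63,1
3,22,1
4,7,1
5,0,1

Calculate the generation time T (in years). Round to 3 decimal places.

2.391

lx = nx/n0 = nx/300: 1, 0.50333…, 0.21, 0.07333…, 0.02333…, 0
lx·mx: 0, 0, 0.21, 0.073333…, 0.023333…, 0 → R0 = 0.306667…
x·lx·mx: 0, 0, 0.42, 0.22…, 0.093333…, 0 → Σ = 0.733333…
T = 0.733333… / 0.306667… = 2.391304… → 2.391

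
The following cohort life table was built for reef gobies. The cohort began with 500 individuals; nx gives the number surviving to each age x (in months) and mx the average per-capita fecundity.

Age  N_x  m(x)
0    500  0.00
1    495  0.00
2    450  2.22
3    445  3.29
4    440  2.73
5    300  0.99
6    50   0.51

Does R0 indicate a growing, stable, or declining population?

growing

lx = nx/n0 = nx/500: 1, 0.99, 0.9, 0.89, 0.88, 0.6, 0.1
R0 = Σ lx·mx = 0 + 0 + 1.998 + 2.9281 + 2.4024 + 0.594 + 0.051 = 7.9735
R0 > 1, so the population is growing.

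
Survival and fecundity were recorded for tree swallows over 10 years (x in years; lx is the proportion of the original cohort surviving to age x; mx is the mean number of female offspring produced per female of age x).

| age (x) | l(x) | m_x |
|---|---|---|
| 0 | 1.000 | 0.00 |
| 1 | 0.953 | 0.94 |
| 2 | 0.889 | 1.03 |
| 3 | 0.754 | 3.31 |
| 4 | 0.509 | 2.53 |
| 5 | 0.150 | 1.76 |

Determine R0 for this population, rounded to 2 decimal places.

lx·mx by age: 0, 0.89582, 0.91567, 2.49574, 1.28777, 0.264
R0 = Σ lx·mx = 5.859 → 5.86

5.86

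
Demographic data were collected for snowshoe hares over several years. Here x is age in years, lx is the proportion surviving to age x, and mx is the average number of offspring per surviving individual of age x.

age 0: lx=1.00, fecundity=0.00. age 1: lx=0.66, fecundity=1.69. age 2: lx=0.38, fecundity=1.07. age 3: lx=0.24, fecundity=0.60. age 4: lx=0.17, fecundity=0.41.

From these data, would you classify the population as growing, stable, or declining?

growing

R0 = Σ lx·mx = 0 + 1.1154 + 0.4066 + 0.144 + 0.0697 = 1.7357
R0 > 1, so the population is growing.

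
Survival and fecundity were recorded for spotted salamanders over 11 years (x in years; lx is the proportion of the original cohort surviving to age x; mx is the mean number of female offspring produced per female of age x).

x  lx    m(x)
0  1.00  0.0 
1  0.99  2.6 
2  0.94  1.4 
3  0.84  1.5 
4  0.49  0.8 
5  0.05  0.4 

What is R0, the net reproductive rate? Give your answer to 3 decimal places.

lx·mx by age: 0, 2.574, 1.316, 1.26, 0.392, 0.02
R0 = Σ lx·mx = 5.562 → 5.562

5.562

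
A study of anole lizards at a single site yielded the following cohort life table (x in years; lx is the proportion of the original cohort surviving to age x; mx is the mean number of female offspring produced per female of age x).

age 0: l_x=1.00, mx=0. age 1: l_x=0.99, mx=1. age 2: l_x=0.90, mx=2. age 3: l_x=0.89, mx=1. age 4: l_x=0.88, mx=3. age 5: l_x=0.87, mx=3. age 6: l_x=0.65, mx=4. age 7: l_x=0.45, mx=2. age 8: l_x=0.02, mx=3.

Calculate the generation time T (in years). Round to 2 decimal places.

lx·mx: 0, 0.99, 1.8, 0.89, 2.64, 2.61, 2.6, 0.9, 0.06 → R0 = 12.49
x·lx·mx: 0, 0.99, 3.6, 2.67, 10.56, 13.05, 15.6, 6.3, 0.48 → Σ = 53.25
T = 53.25 / 12.49 = 4.263411… → 4.26

4.26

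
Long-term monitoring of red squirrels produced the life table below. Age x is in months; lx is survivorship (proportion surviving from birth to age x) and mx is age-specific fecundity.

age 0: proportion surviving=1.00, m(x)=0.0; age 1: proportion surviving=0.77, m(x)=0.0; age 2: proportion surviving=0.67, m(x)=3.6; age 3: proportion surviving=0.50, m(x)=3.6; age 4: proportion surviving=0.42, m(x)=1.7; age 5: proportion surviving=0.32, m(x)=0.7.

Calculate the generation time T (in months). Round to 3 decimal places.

2.757

lx·mx: 0, 0, 2.412, 1.8, 0.714, 0.224 → R0 = 5.15
x·lx·mx: 0, 0, 4.824, 5.4, 2.856, 1.12 → Σ = 14.2
T = 14.2 / 5.15 = 2.757282… → 2.757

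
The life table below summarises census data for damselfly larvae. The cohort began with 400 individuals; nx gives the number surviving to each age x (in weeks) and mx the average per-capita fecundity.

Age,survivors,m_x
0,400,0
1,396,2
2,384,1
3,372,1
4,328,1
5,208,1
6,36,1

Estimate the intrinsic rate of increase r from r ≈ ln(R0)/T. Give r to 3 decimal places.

lx = nx/n0 = nx/400: 1, 0.99, 0.96, 0.93, 0.82, 0.52, 0.09
R0 = Σ lx·mx = 0 + 1.98 + 0.96 + 0.93 + 0.82 + 0.52 + 0.09 = 5.3
Σ x·lx·mx = 13.11; T = 13.11/5.3 = 2.47358…
r ≈ ln(R0)/T = ln(5.3)/2.47358… = 0.67421… → 0.674

0.674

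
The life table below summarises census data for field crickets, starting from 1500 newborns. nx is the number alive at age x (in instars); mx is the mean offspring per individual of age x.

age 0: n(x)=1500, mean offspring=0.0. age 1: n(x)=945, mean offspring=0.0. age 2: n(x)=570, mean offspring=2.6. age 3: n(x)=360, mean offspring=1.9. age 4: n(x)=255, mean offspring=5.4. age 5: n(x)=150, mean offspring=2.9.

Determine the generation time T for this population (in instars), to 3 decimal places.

3.192

lx = nx/n0 = nx/1500: 1, 0.63, 0.38, 0.24, 0.17, 0.1
lx·mx: 0, 0, 0.988, 0.456, 0.918, 0.29 → R0 = 2.652
x·lx·mx: 0, 0, 1.976, 1.368, 3.672, 1.45 → Σ = 8.466
T = 8.466 / 2.652 = 3.192308… → 3.192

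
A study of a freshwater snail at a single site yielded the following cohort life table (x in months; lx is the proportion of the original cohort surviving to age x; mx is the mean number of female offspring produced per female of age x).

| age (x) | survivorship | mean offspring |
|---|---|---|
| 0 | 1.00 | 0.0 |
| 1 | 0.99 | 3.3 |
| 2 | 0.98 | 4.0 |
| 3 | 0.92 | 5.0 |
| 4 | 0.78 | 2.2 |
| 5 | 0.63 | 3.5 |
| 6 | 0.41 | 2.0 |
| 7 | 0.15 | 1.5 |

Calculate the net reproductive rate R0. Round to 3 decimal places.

lx·mx by age: 0, 3.267, 3.92, 4.6, 1.716, 2.205, 0.82, 0.225
R0 = Σ lx·mx = 16.753 → 16.753

16.753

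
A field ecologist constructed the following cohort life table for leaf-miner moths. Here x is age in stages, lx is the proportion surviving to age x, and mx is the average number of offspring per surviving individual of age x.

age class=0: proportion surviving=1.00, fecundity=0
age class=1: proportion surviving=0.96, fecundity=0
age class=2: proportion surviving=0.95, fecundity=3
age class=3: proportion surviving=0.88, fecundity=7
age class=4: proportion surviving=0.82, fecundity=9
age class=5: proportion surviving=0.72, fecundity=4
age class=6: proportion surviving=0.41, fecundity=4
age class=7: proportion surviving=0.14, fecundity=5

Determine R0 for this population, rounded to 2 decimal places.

lx·mx by age: 0, 0, 2.85, 6.16, 7.38, 2.88, 1.64, 0.7
R0 = Σ lx·mx = 21.61 → 21.61

21.61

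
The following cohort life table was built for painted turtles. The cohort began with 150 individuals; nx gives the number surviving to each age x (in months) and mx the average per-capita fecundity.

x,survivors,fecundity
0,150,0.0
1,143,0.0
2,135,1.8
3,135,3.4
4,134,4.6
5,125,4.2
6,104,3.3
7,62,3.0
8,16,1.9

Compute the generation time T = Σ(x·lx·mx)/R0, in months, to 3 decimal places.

4.394

lx = nx/n0 = nx/150: 1, 0.95333…, 0.9, 0.9, 0.89333…, 0.83333…, 0.69333…, 0.41333…, 0.10667…
lx·mx: 0, 0, 1.62, 3.06, 4.109333…, 3.5…, 2.288…, 1.24…, 0.202667… → R0 = 16.02…
x·lx·mx: 0, 0, 3.24, 9.18, 16.437333…, 17.5…, 13.728…, 8.68…, 1.621333… → Σ = 70.386667…
T = 70.386667… / 16.02… = 4.393675… → 4.394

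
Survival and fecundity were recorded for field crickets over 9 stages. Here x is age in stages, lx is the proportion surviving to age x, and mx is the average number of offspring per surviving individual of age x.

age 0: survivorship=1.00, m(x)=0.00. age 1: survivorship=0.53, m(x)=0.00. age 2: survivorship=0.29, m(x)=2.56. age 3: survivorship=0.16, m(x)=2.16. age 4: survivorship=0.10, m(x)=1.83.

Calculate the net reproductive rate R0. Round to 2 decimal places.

1.27

lx·mx by age: 0, 0, 0.7424, 0.3456, 0.183
R0 = Σ lx·mx = 1.271 → 1.27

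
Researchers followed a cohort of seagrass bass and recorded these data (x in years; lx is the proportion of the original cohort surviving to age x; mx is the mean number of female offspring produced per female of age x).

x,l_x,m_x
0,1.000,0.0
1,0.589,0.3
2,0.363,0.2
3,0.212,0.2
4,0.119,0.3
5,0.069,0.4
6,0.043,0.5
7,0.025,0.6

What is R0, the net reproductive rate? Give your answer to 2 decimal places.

lx·mx by age: 0, 0.1767, 0.0726, 0.0424, 0.0357, 0.0276, 0.0215, 0.015
R0 = Σ lx·mx = 0.3915 → 0.39

0.39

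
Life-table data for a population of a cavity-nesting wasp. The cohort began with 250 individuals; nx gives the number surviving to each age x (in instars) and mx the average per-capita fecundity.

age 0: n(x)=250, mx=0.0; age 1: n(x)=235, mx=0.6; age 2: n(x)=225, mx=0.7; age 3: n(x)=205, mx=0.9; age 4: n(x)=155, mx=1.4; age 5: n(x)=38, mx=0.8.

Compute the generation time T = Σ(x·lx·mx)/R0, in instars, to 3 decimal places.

2.779

lx = nx/n0 = nx/250: 1, 0.94, 0.9, 0.82, 0.62, 0.152
lx·mx: 0, 0.564, 0.63, 0.738, 0.868, 0.1216 → R0 = 2.9216
x·lx·mx: 0, 0.564, 1.26, 2.214, 3.472, 0.608 → Σ = 8.118
T = 8.118 / 2.9216 = 2.778614… → 2.779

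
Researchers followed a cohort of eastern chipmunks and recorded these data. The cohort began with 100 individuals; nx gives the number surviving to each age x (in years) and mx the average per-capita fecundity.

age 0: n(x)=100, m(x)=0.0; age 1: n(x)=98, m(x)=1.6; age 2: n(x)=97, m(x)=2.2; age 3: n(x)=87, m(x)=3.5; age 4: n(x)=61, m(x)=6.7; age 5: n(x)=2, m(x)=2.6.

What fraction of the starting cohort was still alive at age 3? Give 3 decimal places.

0.870

l_3 = n_3/n_0 = 87/100 = 0.87 → 0.870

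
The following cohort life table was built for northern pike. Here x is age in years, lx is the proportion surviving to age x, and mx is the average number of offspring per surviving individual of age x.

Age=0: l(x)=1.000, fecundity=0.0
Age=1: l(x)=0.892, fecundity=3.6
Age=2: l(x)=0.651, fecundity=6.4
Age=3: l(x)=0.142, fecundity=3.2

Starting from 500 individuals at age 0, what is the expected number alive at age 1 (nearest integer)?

446

Expected survivors = N0 · l_1 = 500 × 0.892 = 446 → 446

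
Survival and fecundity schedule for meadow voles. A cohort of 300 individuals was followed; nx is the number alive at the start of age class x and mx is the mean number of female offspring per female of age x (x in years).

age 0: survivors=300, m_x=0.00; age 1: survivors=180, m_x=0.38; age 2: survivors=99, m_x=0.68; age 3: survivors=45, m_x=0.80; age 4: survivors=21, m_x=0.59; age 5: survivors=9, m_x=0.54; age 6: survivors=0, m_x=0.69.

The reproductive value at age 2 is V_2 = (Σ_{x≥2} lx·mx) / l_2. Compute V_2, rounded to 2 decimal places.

lx = nx/n0 = nx/300: 1, 0.6, 0.33, 0.15, 0.07, 0.03, 0
lx·mx for x ≥ 2: 0.2244, 0.12, 0.0413, 0.0162, 0 → sum = 0.4019
V_2 = 0.4019 / l_2 = 0.4019 / 0.33 = 1.217879… → 1.22

1.22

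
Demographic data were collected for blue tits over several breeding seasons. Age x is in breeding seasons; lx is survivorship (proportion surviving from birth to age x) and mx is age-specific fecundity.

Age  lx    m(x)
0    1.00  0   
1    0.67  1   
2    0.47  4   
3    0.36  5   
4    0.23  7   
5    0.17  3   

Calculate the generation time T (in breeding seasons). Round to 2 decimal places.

lx·mx: 0, 0.67, 1.88, 1.8, 1.61, 0.51 → R0 = 6.47
x·lx·mx: 0, 0.67, 3.76, 5.4, 6.44, 2.55 → Σ = 18.82
T = 18.82 / 6.47 = 2.90881… → 2.91

2.91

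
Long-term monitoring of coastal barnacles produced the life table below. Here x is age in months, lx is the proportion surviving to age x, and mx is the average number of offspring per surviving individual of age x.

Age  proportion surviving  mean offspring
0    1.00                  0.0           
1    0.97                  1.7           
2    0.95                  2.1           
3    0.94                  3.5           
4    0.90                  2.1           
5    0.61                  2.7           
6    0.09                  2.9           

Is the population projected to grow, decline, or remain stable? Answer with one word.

growing

R0 = Σ lx·mx = 0 + 1.649 + 1.995 + 3.29 + 1.89 + 1.647 + 0.261 = 10.732
R0 > 1, so the population is growing.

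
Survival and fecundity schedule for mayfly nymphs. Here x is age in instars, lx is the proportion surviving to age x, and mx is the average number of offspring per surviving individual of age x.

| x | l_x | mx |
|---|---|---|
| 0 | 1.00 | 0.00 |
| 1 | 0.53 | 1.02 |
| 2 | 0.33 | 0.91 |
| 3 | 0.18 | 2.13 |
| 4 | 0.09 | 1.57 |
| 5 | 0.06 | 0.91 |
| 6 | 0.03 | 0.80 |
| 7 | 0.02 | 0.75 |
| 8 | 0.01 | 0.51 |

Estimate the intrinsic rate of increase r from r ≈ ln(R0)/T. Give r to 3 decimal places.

0.163

R0 = Σ lx·mx = 0 + 0.5406 + 0.3003 + 0.3834 + 0.1413 + 0.0546 + 0.024 + 0.015 + 0.0051 = 1.4643
Σ x·lx·mx = 3.4194; T = 3.4194/1.4643 = 2.33518…
r ≈ ln(R0)/T = ln(1.4643)/2.33518… = 0.16332… → 0.163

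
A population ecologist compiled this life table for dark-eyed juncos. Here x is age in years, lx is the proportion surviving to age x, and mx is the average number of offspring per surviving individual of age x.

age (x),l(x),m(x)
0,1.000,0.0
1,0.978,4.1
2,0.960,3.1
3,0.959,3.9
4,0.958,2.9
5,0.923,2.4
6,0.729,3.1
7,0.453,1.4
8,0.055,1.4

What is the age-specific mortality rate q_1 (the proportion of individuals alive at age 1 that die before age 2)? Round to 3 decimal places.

0.018

q_1 = (l_1 − l_2) / l_1 = (0.978 − 0.96) / 0.978
     = 0.018 / 0.978 = 0.018405… → 0.018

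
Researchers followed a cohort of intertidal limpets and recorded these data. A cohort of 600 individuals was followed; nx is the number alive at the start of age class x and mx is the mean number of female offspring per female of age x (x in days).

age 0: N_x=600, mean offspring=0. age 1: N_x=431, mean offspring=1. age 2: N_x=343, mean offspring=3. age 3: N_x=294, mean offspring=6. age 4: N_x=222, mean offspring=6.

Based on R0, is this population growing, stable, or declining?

growing

lx = nx/n0 = nx/600: 1, 0.71833…, 0.57167…, 0.49, 0.37
R0 = Σ lx·mx = 0 + 0.718333… + 1.715… + 2.94 + 2.22 = 7.593333…
R0 > 1, so the population is growing.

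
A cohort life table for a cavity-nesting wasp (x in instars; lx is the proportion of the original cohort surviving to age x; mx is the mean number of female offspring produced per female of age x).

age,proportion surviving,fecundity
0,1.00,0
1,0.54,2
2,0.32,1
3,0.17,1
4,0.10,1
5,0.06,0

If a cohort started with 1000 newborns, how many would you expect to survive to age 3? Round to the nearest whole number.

Expected survivors = N0 · l_3 = 1000 × 0.17 = 170 → 170

170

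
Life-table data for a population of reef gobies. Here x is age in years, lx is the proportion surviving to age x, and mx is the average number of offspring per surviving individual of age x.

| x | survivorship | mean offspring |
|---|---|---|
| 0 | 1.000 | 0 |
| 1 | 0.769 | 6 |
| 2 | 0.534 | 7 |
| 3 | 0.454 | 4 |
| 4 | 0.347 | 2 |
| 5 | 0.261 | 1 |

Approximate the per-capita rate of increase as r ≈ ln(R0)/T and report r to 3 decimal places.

1.239

R0 = Σ lx·mx = 0 + 4.614 + 3.738 + 1.816 + 0.694 + 0.261 = 11.123
Σ x·lx·mx = 21.619; T = 21.619/11.123 = 1.94363…
r ≈ ln(R0)/T = ln(11.123)/1.94363… = 1.23944… → 1.239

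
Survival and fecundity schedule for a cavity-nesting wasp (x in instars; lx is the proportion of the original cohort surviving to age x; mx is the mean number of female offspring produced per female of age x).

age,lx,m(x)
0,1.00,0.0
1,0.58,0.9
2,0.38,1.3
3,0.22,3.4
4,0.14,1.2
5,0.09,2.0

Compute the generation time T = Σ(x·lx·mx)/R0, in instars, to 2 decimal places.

lx·mx: 0, 0.522, 0.494, 0.748, 0.168, 0.18 → R0 = 2.112
x·lx·mx: 0, 0.522, 0.988, 2.244, 0.672, 0.9 → Σ = 5.326
T = 5.326 / 2.112 = 2.52178… → 2.52

2.52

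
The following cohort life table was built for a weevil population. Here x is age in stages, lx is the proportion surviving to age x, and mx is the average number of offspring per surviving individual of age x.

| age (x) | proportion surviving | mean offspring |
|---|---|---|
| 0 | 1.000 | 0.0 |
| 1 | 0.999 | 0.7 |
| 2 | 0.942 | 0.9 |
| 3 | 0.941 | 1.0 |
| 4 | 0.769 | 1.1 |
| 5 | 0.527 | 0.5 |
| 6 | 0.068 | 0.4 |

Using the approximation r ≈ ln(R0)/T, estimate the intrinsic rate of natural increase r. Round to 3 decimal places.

R0 = Σ lx·mx = 0 + 0.6993 + 0.8478 + 0.941 + 0.8459 + 0.2635 + 0.0272 = 3.6247
Σ x·lx·mx = 10.0822; T = 10.0822/3.6247 = 2.78153…
r ≈ ln(R0)/T = ln(3.6247)/2.78153… = 0.46297… → 0.463

0.463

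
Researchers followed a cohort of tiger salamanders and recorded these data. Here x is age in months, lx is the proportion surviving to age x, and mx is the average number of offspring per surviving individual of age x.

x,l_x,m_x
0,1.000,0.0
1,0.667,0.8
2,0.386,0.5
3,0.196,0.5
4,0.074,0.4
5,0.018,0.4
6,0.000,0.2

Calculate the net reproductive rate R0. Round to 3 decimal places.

lx·mx by age: 0, 0.5336, 0.193, 0.098, 0.0296, 0.0072, 0
R0 = Σ lx·mx = 0.8614 → 0.861

0.861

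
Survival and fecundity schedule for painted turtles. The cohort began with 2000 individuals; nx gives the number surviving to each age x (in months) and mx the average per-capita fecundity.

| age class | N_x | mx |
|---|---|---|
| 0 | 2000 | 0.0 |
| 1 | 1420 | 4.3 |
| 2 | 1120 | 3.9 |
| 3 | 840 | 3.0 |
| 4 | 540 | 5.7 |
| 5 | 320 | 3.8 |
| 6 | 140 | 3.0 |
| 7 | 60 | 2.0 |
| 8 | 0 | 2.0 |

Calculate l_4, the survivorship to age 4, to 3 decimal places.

0.270

l_4 = n_4/n_0 = 540/2000 = 0.27 → 0.270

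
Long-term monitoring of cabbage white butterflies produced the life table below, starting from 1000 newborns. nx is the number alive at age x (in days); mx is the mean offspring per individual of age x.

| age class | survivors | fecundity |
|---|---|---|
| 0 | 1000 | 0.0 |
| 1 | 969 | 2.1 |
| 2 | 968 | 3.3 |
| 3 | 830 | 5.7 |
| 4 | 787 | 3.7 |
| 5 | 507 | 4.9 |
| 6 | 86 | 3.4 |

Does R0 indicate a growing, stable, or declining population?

lx = nx/n0 = nx/1000: 1, 0.969, 0.968, 0.83, 0.787, 0.507, 0.086
R0 = Σ lx·mx = 0 + 2.0349 + 3.1944 + 4.731 + 2.9119 + 2.4843 + 0.2924 = 15.6489
R0 > 1, so the population is growing.

growing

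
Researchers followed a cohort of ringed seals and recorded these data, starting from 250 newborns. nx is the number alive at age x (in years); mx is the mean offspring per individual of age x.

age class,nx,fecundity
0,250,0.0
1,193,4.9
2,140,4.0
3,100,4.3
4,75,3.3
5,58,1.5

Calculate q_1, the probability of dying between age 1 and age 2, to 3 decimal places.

lx = nx/n0 = nx/250: 1, 0.772, 0.56, 0.4, 0.3, 0.232
q_1 = (l_1 − l_2) / l_1 = (0.772 − 0.56) / 0.772
     = 0.212 / 0.772 = 0.274611… → 0.275

0.275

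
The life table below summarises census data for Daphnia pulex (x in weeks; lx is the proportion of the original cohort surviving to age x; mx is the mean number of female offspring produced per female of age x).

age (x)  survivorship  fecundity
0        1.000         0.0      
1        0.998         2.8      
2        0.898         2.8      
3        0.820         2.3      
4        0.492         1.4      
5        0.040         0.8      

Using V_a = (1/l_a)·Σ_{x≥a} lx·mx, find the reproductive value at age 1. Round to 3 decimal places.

7.931

lx·mx for x ≥ 1: 2.7944, 2.5144, 1.886, 0.6888, 0.032 → sum = 7.9156
V_1 = 7.9156 / l_1 = 7.9156 / 0.998 = 7.931463… → 7.931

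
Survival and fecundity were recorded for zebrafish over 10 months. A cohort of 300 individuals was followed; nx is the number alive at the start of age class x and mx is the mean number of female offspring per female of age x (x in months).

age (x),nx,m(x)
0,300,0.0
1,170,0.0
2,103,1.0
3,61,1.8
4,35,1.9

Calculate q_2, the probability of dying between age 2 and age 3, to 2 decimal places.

0.41

lx = nx/n0 = nx/300: 1, 0.56667…, 0.34333…, 0.20333…, 0.11667…
q_2 = (l_2 − l_3) / l_2 = (0.343333… − 0.203333…) / 0.343333…
     = 0.14… / 0.343333… = 0.407767… → 0.41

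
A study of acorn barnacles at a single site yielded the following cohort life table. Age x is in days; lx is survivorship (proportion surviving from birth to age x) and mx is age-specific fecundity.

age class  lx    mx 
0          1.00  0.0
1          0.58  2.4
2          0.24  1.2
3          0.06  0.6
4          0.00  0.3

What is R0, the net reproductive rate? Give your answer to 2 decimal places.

1.72

lx·mx by age: 0, 1.392, 0.288, 0.036, 0
R0 = Σ lx·mx = 1.716 → 1.72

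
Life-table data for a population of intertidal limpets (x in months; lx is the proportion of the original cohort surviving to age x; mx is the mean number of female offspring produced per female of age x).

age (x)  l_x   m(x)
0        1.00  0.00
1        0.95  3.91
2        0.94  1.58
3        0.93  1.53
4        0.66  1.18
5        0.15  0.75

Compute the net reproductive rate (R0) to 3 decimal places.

lx·mx by age: 0, 3.7145, 1.4852, 1.4229, 0.7788, 0.1125
R0 = Σ lx·mx = 7.5139 → 7.514

7.514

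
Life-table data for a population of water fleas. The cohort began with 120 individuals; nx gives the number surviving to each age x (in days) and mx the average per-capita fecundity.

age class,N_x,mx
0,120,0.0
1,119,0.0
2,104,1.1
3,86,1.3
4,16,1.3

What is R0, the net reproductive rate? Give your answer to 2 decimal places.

2.06

lx = nx/n0 = nx/120: 1, 0.99167…, 0.86667…, 0.71667…, 0.13333…
lx·mx by age: 0, 0, 0.953333…, 0.931667…, 0.173333…
R0 = Σ lx·mx = 2.058333… → 2.06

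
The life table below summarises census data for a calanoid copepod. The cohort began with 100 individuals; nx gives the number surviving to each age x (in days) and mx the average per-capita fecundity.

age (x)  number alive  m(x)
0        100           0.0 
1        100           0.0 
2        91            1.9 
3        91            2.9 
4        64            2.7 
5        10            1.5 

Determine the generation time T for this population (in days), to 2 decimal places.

3.05

lx = nx/n0 = nx/100: 1, 1, 0.91, 0.91, 0.64, 0.1
lx·mx: 0, 0, 1.729, 2.639, 1.728, 0.15 → R0 = 6.246
x·lx·mx: 0, 0, 3.458, 7.917, 6.912, 0.75 → Σ = 19.037
T = 19.037 / 6.246 = 3.047871… → 3.05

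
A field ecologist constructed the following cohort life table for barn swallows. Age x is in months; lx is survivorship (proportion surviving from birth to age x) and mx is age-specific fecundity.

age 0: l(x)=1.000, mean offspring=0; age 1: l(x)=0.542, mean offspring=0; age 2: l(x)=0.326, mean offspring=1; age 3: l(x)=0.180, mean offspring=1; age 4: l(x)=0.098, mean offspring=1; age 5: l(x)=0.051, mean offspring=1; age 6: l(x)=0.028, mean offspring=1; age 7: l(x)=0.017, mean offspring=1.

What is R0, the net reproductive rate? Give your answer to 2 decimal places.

lx·mx by age: 0, 0, 0.326, 0.18, 0.098, 0.051, 0.028, 0.017
R0 = Σ lx·mx = 0.7 → 0.70

0.70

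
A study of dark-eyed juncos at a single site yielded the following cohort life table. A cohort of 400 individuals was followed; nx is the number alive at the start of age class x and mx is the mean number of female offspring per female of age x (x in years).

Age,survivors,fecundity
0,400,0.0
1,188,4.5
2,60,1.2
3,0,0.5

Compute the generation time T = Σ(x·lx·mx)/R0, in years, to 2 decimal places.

lx = nx/n0 = nx/400: 1, 0.47, 0.15, 0
lx·mx: 0, 2.115, 0.18, 0 → R0 = 2.295
x·lx·mx: 0, 2.115, 0.36, 0 → Σ = 2.475
T = 2.475 / 2.295 = 1.078431… → 1.08

1.08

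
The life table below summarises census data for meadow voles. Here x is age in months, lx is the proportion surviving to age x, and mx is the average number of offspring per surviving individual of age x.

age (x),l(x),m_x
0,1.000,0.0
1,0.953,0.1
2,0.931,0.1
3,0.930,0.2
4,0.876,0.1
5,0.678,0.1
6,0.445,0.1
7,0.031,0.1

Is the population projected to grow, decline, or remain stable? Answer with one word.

R0 = Σ lx·mx = 0 + 0.0953 + 0.0931 + 0.186 + 0.0876 + 0.0678 + 0.0445 + 0.0031 = 0.5774
R0 < 1, so the population is declining.

declining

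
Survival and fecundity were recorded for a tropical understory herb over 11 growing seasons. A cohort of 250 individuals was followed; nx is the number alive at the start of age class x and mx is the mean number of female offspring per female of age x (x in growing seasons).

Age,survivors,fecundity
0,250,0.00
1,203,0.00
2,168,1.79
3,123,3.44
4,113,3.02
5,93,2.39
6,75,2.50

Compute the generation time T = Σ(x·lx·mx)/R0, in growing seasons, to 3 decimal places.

3.710

lx = nx/n0 = nx/250: 1, 0.812, 0.672, 0.492, 0.452, 0.372, 0.3
lx·mx: 0, 0, 1.20288, 1.69248, 1.36504, 0.88908, 0.75 → R0 = 5.89948
x·lx·mx: 0, 0, 2.40576, 5.07744, 5.46016, 4.4454, 4.5 → Σ = 21.88876
T = 21.88876 / 5.89948 = 3.710286… → 3.710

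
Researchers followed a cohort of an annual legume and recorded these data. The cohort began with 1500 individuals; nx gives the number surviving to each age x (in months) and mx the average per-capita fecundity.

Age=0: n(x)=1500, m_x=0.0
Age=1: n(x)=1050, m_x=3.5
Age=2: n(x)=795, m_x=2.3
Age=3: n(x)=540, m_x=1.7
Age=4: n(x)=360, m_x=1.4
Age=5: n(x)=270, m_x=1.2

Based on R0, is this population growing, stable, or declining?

growing

lx = nx/n0 = nx/1500: 1, 0.7, 0.53, 0.36, 0.24, 0.18
R0 = Σ lx·mx = 0 + 2.45 + 1.219 + 0.612 + 0.336 + 0.216 = 4.833
R0 > 1, so the population is growing.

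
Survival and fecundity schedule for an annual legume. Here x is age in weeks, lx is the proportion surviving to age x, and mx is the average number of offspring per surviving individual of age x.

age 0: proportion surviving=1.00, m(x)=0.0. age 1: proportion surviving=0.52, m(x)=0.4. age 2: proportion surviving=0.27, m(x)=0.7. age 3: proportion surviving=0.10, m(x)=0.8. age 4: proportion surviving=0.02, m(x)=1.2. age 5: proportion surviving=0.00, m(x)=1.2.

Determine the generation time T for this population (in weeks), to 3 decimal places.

1.840

lx·mx: 0, 0.208, 0.189, 0.08, 0.024, 0 → R0 = 0.501
x·lx·mx: 0, 0.208, 0.378, 0.24, 0.096, 0 → Σ = 0.922
T = 0.922 / 0.501 = 1.840319… → 1.840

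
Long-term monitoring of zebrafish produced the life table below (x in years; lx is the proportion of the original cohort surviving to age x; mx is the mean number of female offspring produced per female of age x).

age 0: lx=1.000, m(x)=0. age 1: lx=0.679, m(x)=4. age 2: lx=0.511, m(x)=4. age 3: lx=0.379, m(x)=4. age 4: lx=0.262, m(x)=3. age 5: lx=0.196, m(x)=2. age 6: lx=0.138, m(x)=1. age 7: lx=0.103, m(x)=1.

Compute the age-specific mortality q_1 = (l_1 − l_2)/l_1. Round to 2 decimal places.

0.25

q_1 = (l_1 − l_2) / l_1 = (0.679 − 0.511) / 0.679
     = 0.168 / 0.679 = 0.247423… → 0.25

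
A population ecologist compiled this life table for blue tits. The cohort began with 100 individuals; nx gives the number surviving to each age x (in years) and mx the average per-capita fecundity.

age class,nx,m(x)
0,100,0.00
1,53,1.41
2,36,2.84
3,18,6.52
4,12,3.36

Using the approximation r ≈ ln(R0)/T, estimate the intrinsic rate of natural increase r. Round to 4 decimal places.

0.5100

lx = nx/n0 = nx/100: 1, 0.53, 0.36, 0.18, 0.12
R0 = Σ lx·mx = 0 + 0.7473 + 1.0224 + 1.1736 + 0.4032 = 3.3465
Σ x·lx·mx = 7.9257; T = 7.9257/3.3465 = 2.36835…
r ≈ ln(R0)/T = ln(3.3465)/2.36835… = 0.510023… → 0.5100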